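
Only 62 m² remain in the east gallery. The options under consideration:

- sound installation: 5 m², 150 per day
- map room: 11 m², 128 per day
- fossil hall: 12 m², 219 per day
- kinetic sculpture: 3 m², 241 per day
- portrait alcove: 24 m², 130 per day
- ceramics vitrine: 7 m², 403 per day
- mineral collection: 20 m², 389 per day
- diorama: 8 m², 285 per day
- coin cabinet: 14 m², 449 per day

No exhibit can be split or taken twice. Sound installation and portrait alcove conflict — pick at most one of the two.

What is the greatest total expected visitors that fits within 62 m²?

1917

Best packing: sound installation + kinetic sculpture + ceramics vitrine + mineral collection + diorama + coin cabinet — 57 m², 1917 total.
No other feasible combination exceeds 1917.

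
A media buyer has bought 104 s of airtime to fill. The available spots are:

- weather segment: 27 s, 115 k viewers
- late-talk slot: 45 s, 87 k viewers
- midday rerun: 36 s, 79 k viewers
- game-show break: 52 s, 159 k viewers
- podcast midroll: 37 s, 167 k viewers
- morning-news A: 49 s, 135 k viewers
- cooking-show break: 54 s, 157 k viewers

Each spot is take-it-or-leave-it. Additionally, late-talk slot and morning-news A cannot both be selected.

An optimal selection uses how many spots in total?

3

Optimal total is 361.
weather segment + midday rerun + podcast midroll hits 361 at 100 s.
Any selection reaching 361 contains exactly 3 spots.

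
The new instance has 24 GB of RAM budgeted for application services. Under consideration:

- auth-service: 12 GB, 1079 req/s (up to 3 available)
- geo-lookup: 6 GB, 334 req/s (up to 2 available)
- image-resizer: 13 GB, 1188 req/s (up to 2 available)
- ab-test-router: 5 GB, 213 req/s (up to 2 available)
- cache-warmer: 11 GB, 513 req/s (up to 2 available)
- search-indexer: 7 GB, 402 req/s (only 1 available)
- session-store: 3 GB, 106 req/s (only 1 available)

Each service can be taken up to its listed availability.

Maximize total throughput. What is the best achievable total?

2158

Greedy by ratio would take image-resizer + search-indexer + session-store: 23 GB used, total 1696.
Replace image-resizer and search-indexer and session-store with 2×auth-service: the trade gains 462 net, giving 2158 at 24 GB.
That's the maximum — no swap from here does better than 2158.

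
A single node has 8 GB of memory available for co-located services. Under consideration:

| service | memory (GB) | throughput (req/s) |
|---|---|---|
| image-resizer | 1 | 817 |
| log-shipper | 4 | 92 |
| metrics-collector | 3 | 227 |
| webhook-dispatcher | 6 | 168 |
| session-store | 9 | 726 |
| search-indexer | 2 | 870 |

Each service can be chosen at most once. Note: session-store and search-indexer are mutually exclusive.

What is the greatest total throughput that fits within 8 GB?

1914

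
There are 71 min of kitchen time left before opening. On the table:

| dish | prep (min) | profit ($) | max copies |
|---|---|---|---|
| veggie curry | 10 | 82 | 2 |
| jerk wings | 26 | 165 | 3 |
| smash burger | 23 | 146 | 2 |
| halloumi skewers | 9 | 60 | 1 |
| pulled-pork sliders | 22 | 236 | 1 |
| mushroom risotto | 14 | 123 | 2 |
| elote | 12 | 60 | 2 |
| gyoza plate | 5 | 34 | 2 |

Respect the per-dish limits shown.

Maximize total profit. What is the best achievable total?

646

Ranking by ratio (profit/min): pulled-pork sliders 10.73, mushroom risotto 8.79, veggie curry 8.20.
The ratio ordering already packs tightly: 2×veggie curry + pulled-pork sliders + 2×mushroom risotto, 70 min, 646.
That's the maximum — no swap from here does better than 646.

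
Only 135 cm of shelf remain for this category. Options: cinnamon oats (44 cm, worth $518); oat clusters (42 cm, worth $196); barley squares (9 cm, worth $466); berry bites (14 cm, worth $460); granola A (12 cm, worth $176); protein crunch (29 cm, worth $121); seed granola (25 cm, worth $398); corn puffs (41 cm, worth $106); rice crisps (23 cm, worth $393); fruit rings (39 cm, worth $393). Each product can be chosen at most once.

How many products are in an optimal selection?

6

The maximum weekly sales within 135 cm is 2411.
For example cinnamon oats + barley squares + berry bites + granola A + seed granola + rice crisps achieves it, using 127 cm.
Any selection reaching 2411 contains exactly 6 products.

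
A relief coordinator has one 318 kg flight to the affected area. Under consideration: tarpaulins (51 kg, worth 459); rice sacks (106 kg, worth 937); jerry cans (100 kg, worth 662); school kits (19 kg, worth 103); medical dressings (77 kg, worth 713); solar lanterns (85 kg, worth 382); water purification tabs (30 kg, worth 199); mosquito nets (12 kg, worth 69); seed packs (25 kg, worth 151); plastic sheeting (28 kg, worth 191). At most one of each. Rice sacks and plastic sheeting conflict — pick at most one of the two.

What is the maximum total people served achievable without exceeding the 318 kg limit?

By people served per kg: medical dressings 9.26, tarpaulins 9.00, rice sacks 8.84, plastic sheeting 6.82 lead.
Best packing: tarpaulins + rice sacks + school kits + medical dressings + water purification tabs + seed packs — 308 kg, 2562 total.
The closest alternative, tarpaulins + rice sacks + medical dressings + water purification tabs + mosquito nets + seed packs, reaches only 2528.

2562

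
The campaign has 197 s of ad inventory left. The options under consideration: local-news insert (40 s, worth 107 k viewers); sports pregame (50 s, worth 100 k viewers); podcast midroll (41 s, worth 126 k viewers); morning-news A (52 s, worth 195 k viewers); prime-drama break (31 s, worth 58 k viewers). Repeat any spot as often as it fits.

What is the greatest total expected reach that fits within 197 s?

711

The ratio ordering already packs tightly: podcast midroll + 3×morning-news A, 197 s, 711.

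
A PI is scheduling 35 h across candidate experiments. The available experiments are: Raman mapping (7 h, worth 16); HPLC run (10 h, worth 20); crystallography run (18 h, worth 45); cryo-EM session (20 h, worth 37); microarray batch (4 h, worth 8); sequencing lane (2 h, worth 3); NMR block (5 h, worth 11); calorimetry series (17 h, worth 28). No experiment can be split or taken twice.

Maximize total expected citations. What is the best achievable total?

81

A density-first pass picks Raman mapping + crystallography run + microarray batch + NMR block — 80 at 34 h.
Dropping microarray batch and NMR block frees 9 h; slotting in HPLC run (10 h) lifts the total to 81 at 35 h.
That's the maximum — no swap from here does better than 81.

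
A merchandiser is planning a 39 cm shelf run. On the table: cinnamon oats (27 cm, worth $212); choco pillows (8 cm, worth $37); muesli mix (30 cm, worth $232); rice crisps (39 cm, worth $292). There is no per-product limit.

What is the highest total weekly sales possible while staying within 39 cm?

292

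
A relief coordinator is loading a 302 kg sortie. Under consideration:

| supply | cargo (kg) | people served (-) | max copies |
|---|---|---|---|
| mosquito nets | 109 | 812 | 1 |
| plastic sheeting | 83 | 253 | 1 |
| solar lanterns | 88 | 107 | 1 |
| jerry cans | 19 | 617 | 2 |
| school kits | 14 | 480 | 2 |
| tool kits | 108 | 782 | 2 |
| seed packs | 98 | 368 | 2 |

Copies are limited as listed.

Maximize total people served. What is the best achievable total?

3788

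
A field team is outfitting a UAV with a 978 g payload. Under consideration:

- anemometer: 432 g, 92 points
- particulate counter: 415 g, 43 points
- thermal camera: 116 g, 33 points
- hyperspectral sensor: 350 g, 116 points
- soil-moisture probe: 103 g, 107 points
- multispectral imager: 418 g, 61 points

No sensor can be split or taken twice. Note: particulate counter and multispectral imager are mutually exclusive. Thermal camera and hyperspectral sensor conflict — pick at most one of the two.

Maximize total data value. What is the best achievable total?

Best packing: anemometer + hyperspectral sensor + soil-moisture probe — 885 g, 315 total.
That's the maximum — no feasible swap from here does better than 315.

315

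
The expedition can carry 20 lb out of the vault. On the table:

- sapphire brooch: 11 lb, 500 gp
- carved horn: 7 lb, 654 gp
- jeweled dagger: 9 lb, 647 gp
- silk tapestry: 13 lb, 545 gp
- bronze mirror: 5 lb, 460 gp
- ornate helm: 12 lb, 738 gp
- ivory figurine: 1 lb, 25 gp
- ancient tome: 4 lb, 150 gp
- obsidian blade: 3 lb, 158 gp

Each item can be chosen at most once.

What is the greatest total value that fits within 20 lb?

1484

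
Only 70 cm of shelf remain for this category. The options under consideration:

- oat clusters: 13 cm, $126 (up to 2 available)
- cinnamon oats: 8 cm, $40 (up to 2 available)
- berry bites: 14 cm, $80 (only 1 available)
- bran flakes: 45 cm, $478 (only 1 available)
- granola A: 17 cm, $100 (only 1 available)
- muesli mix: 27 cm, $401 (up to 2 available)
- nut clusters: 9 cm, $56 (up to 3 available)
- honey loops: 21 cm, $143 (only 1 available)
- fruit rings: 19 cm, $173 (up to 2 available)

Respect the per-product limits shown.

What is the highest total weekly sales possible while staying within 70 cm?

928

Best packing: oat clusters + 2×muesli mix — 67 cm, 928 total.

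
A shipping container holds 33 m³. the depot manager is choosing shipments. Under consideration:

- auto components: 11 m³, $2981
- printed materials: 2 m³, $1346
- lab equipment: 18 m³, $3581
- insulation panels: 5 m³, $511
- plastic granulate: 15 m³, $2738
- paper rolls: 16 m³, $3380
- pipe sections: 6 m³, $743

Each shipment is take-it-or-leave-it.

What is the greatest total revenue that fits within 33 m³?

7908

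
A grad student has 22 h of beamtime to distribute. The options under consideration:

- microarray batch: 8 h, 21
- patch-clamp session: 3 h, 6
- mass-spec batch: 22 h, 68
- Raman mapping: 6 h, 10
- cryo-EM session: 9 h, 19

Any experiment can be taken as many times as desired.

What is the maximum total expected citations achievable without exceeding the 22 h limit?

68

Ranking by ratio (expected citations/h): mass-spec batch 3.09, microarray batch 2.62, cryo-EM session 2.11, patch-clamp session 2.00.
Mass-spec batch uses 22 of the 22 h and totals 68.
That's the maximum — no swap from here does better than 68.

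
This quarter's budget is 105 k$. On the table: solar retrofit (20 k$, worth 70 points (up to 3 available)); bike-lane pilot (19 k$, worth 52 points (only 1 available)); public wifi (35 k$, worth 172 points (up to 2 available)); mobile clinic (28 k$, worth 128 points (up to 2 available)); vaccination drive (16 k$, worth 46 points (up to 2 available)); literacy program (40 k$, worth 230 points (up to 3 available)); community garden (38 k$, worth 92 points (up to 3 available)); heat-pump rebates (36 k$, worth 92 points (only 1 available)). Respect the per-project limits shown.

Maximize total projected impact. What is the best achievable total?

530

Taking solar retrofit + 2×literacy program: 100 k$ used, 530 in projected impact.
Every other selection either busts 105 k$ or exceeds an availability limit or fails to beat 530.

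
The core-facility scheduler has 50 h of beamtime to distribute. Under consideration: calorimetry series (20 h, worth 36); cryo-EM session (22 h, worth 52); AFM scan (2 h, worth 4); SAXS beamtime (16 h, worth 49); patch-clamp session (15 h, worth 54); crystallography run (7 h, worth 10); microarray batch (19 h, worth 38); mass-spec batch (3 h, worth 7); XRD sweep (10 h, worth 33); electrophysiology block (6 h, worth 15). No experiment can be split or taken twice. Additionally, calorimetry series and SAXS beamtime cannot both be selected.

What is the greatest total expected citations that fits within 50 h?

158

The ratio ordering already packs tightly: SAXS beamtime + patch-clamp session + mass-spec batch + XRD sweep + electrophysiology block, 50 h, 158.
Next best is AFM scan + SAXS beamtime + patch-clamp session + XRD sweep + electrophysiology block at 155 (49 h) — short by 3.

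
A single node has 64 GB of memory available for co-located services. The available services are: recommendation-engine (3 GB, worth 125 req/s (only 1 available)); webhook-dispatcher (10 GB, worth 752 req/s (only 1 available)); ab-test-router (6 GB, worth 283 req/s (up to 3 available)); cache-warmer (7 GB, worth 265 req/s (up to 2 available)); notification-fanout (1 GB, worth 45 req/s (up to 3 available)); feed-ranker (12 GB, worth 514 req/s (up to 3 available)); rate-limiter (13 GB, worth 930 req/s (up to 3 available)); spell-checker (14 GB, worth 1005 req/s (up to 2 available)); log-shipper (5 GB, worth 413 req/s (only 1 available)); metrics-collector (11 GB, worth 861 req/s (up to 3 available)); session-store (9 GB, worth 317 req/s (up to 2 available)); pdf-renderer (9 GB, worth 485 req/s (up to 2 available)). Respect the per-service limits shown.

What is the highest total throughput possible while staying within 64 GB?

4856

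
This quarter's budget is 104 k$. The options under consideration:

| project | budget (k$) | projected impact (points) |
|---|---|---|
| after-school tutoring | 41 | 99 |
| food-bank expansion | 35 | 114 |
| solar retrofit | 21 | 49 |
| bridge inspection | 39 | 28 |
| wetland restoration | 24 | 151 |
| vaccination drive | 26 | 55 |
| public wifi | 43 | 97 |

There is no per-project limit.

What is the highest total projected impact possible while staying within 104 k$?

604

Ranking by ratio (projected impact/k$): wetland restoration 6.29, food-bank expansion 3.26, after-school tutoring 2.41, solar retrofit 2.33.
The ratio ordering already packs tightly: 4×wetland restoration, 96 k$, 604.
Nothing else within 104 k$ beats 604.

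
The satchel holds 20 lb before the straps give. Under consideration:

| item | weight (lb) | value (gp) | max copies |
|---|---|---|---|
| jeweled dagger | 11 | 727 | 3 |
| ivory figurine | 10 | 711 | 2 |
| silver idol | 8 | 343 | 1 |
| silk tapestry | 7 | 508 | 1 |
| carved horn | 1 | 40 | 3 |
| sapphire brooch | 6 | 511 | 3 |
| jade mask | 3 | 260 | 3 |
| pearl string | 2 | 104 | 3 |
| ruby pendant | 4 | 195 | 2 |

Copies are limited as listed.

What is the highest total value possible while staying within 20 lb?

1646

Taking the top-ratio items first gives carved horn + sapphire brooch + 3×jade mask + 2×pearl string for 1539 (20 lb).
Replace carved horn and jade mask and pearl string with sapphire brooch: the trade gains 107 net, giving 1646 at 20 lb.
No other feasible combination exceeds 1646.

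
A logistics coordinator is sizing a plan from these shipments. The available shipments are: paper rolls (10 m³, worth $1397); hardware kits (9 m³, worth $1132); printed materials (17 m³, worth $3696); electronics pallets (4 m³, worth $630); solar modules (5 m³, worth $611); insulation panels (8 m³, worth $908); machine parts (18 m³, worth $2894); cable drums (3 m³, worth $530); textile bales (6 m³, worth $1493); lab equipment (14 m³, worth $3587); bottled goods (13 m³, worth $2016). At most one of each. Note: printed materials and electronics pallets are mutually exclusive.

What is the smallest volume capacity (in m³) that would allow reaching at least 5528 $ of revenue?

Need the lightest bundle worth ≥ 5528.
Taking cable drums + textile bales + lab equipment gives 5610 (≥ 5528) for 23 m³.
No combination under 23 m³ hits 5528.

23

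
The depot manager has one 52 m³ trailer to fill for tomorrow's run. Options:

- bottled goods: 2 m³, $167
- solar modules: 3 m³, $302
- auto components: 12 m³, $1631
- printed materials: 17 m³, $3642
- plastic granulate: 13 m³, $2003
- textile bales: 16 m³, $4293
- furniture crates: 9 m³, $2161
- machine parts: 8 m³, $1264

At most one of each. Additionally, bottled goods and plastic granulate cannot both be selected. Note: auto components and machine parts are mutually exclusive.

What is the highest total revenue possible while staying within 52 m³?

By revenue per m³: textile bales 268.31, furniture crates 240.11, printed materials 214.24, machine parts 158.00 lead.
Bottled goods + printed materials + textile bales + furniture crates + machine parts uses 52 of the 52 m³ and totals 11527.
Every other selection either busts 52 m³ or breaks a pairing rule or fails to beat 11527.

11527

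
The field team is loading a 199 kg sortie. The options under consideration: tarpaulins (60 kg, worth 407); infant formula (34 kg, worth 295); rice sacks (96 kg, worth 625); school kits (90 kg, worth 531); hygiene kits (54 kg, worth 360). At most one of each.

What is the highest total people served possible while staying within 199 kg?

1327

Filling by ratio: tarpaulins + infant formula + hygiene kits for 1062, with 51 kg left unused.
Dropping hygiene kits frees 54 kg; slotting in rice sacks (96 kg) lifts the total to 1327 at 190 kg.
That's the maximum — no swap from here does better than 1327.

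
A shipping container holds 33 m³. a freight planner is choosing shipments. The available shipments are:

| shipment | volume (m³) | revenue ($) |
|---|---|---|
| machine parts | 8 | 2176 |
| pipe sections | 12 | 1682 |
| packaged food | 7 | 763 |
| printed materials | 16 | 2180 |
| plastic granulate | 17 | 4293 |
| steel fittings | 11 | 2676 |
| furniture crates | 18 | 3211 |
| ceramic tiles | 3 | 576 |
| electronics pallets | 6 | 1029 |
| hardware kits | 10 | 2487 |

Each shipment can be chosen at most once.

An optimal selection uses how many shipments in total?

4

Best achievable revenue is 7915.
One optimal bundle: machine parts + steel fittings + ceramic tiles + hardware kits (32 m³).
Every optimal selection uses 4 shipments.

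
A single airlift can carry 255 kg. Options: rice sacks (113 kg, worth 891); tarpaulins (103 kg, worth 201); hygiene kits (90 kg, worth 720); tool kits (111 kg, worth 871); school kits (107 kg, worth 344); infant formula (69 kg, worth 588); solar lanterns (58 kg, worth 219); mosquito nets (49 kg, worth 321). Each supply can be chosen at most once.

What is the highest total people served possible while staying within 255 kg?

1932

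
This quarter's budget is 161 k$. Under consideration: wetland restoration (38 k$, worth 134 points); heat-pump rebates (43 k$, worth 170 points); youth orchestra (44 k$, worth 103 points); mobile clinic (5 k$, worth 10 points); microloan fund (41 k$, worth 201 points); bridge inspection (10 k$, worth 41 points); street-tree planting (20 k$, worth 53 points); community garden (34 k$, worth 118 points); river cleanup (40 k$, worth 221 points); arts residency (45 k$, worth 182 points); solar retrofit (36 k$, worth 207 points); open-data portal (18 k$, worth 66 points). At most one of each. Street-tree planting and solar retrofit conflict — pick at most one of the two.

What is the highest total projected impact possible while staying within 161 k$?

799

By projected impact per k$: solar retrofit 5.75, river cleanup 5.53, microloan fund 4.90 lead.
The ratio heuristic lands on mobile clinic + microloan fund + bridge inspection + river cleanup + solar retrofit + open-data portal (746) but leaves 11 k$ idle.
The 33 k$ tied up in mobile clinic and bridge inspection and open-data portal is better spent on heat-pump rebates — total rises to 799 (160 k$).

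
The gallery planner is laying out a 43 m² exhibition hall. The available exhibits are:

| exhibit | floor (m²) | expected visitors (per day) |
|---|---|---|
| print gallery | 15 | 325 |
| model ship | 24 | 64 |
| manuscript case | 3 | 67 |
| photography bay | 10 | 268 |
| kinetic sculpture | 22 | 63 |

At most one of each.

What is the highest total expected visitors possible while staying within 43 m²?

Print gallery + manuscript case + photography bay uses 28 of the 43 m² and totals 660.

660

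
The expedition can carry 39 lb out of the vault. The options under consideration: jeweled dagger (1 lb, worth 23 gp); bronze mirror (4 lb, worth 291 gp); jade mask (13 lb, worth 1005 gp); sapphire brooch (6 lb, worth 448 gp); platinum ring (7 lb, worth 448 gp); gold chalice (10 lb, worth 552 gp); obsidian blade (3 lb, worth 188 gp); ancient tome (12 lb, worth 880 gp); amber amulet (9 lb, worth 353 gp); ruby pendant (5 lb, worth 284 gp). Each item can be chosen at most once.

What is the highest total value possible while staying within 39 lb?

Taking jeweled dagger + bronze mirror + jade mask + sapphire brooch + obsidian blade + ancient tome: 39 lb used, 2835 in value.
Next best is bronze mirror + jade mask + sapphire brooch + obsidian blade + ancient tome at 2812 (38 lb) — short by 23.

2835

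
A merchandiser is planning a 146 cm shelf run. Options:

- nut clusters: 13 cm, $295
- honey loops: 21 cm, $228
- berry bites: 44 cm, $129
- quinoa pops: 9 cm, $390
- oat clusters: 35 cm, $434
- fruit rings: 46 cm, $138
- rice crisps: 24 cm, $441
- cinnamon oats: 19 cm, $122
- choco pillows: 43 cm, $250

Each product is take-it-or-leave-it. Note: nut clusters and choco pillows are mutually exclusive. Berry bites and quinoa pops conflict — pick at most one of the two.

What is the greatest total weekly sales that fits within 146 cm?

1910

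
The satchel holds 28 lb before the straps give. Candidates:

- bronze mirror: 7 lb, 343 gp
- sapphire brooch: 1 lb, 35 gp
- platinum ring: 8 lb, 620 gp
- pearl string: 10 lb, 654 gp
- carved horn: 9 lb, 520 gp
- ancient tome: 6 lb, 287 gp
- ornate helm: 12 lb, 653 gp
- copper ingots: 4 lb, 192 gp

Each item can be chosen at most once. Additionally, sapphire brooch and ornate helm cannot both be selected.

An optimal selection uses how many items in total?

4

The maximum value within 28 lb is 1829.
One optimal bundle: sapphire brooch + platinum ring + pearl string + carved horn (28 lb).
Any selection reaching 1829 contains exactly 4 items.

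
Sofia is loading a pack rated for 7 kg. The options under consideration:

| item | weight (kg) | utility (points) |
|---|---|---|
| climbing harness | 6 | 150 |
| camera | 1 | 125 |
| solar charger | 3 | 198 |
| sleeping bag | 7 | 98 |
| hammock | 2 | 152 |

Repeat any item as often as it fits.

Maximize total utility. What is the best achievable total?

875

By utility per kg: camera 125.00, hammock 76.00, solar charger 66.00 lead.
Taking 7×camera: 7 kg used, 875 in utility.
That's the maximum — no swap from here does better than 875.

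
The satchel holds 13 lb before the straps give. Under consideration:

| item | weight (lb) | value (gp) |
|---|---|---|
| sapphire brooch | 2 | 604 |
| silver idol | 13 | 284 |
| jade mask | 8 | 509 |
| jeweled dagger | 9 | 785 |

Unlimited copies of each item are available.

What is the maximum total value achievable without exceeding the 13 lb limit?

3624

6×sapphire brooch uses 12 of the 13 lb and totals 3624.
That's the maximum — no swap from here does better than 3624.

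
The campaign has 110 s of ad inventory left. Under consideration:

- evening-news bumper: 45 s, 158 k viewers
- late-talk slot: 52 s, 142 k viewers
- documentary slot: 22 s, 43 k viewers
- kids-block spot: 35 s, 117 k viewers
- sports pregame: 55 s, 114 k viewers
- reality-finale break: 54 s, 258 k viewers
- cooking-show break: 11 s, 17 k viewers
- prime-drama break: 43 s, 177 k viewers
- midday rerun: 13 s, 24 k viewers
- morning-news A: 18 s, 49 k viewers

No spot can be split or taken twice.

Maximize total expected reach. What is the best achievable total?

The ratio ordering already packs tightly: reality-finale break + prime-drama break + midday rerun, 110 s, 459.

459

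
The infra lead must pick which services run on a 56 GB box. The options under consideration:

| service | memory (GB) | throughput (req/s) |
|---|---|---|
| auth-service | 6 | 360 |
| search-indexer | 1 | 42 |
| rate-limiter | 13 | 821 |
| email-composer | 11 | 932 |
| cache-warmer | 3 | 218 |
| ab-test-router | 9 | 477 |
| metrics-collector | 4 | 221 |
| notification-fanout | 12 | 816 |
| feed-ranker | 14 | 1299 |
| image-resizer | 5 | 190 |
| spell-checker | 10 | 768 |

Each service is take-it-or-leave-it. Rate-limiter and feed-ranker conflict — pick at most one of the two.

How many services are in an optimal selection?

Best achievable throughput is 4393.
auth-service + email-composer + cache-warmer + notification-fanout + feed-ranker + spell-checker hits 4393 at 56 GB.
Any selection reaching 4393 contains exactly 6 services.

6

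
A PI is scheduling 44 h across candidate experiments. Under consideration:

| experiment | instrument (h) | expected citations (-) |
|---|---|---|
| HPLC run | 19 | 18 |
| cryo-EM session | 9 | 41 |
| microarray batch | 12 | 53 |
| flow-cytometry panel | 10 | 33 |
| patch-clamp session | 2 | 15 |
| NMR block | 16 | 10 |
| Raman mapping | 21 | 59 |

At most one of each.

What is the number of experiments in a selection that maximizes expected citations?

4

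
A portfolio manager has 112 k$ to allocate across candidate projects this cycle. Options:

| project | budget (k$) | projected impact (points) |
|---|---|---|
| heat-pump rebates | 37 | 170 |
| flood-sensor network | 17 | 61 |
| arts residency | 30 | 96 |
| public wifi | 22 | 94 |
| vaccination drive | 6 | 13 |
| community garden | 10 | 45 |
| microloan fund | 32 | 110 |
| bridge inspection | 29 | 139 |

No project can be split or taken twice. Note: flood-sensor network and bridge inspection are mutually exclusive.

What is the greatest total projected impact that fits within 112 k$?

464

By projected impact per k$: bridge inspection 4.79, heat-pump rebates 4.59, community garden 4.50, public wifi 4.27 lead.
Filling by ratio: heat-pump rebates + public wifi + vaccination drive + community garden + bridge inspection for 461, with 8 k$ left unused.
Replace public wifi and vaccination drive with microloan fund: the trade gains 3 net, giving 464 at 108 k$.
Runner-up heat-pump rebates + arts residency + vaccination drive + community garden + bridge inspection tops out at 463.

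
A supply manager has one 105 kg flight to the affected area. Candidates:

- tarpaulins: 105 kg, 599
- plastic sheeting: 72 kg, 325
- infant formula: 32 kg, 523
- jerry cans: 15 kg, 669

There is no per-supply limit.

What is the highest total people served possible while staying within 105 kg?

Density check — jerry cans 44.60, infant formula 16.34, tarpaulins 5.70 are the best per kg.
Best packing: 7×jerry cans — 105 kg, 4683 total.

4683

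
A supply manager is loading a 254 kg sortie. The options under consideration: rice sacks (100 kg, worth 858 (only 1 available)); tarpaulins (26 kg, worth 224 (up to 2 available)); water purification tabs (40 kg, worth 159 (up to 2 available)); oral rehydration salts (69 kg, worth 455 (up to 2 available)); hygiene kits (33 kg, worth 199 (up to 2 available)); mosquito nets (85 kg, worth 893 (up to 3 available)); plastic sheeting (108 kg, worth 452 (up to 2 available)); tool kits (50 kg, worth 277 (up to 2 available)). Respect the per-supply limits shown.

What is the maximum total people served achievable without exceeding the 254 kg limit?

2287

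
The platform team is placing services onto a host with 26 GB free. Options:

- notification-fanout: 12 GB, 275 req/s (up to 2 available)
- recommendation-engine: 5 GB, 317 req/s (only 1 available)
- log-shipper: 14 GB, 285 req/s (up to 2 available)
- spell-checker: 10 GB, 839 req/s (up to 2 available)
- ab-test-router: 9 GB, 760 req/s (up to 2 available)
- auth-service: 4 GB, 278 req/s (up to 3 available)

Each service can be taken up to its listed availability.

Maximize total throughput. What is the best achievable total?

2076

Ranking by ratio (throughput/GB): ab-test-router 84.44, spell-checker 83.90, auth-service 69.50.
Best packing: 2×ab-test-router + 2×auth-service — 26 GB, 2076 total.
Nothing else within 26 GB beats 2076.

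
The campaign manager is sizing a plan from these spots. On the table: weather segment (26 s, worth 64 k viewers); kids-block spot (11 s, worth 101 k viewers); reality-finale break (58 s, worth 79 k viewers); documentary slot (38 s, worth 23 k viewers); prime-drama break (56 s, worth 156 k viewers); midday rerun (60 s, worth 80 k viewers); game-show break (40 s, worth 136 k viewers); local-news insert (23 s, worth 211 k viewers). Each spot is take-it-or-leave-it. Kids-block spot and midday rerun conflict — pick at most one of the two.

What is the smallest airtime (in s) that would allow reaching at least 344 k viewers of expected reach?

60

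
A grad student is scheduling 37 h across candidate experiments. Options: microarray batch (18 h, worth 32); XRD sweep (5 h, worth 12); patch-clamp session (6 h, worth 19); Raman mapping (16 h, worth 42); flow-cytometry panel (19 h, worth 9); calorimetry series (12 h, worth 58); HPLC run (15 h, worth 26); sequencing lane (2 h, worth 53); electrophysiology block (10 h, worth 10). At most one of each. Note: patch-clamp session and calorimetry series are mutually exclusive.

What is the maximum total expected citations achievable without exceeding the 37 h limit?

Best packing: XRD sweep + Raman mapping + calorimetry series + sequencing lane — 35 h, 165 total.
Runner-up microarray batch + XRD sweep + calorimetry series + sequencing lane tops out at 155.

165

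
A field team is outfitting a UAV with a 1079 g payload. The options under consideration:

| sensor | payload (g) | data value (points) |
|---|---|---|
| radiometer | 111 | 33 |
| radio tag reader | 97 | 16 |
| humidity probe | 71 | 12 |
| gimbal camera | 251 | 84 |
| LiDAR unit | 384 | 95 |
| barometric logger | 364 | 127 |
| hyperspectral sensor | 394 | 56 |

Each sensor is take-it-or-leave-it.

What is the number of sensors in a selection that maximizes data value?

4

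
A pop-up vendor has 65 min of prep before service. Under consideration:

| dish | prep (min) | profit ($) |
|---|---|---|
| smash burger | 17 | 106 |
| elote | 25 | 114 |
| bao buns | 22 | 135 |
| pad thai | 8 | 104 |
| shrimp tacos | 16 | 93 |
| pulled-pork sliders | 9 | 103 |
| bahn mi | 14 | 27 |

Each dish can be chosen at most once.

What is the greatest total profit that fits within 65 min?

Density check — pad thai 13.00, pulled-pork sliders 11.44, smash burger 6.24, bao buns 6.14 are the best per min.
Filling by ratio: smash burger + bao buns + pad thai + pulled-pork sliders for 448, with 9 min left unused.
The 17 min tied up in smash burger is better spent on elote — total rises to 456 (64 min).
No other feasible combination exceeds 456.

456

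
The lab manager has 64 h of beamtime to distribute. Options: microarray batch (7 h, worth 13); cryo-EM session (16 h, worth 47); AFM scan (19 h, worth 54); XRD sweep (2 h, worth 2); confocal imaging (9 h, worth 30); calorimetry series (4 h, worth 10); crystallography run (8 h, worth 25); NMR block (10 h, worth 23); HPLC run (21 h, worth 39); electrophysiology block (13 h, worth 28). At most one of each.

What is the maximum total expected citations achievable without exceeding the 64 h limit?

A density-first pass picks microarray batch + cryo-EM session + AFM scan + confocal imaging + calorimetry series + crystallography run — 179 at 63 h.
Dropping microarray batch and calorimetry series frees 11 h; slotting in XRD sweep + NMR block (12 h) lifts the total to 181 at 64 h.
An exhaustive check of the 1024 subsets confirms 181.

181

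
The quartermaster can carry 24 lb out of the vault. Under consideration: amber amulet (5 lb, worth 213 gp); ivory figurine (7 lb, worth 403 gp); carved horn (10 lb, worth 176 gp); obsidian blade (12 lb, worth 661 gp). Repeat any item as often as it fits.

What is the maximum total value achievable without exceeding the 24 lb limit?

Ranking by ratio (value/lb): ivory figurine 57.57, obsidian blade 55.08, amber amulet 42.60, carved horn 17.60.
Greedy by ratio would take 3×ivory figurine: 21 lb used, total 1209.
Dropping 3×ivory figurine frees 21 lb; slotting in 2×obsidian blade (24 lb) lifts the total to 1322 at 24 lb.

1322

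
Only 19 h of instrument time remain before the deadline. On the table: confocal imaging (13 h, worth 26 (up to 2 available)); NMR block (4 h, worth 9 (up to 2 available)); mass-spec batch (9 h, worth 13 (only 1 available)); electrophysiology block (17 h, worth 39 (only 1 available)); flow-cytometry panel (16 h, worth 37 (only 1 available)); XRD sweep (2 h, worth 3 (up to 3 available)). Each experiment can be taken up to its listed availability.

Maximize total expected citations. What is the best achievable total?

Ranking by ratio (expected citations/h): flow-cytometry panel 2.31, electrophysiology block 2.29, NMR block 2.25, confocal imaging 2.00.
The ratio heuristic lands on flow-cytometry panel + XRD sweep (40) but leaves 1 h idle.
Dropping flow-cytometry panel frees 16 h; slotting in electrophysiology block (17 h) lifts the total to 42 at 19 h.
Nothing else within 19 h beats 42.

42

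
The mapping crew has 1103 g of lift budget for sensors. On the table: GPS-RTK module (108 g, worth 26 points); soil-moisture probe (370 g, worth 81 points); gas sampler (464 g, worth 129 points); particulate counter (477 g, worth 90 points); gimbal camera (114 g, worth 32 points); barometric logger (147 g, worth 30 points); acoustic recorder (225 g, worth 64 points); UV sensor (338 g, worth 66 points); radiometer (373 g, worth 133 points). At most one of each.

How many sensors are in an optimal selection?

3

The maximum data value within 1103 g is 326.
For example gas sampler + acoustic recorder + radiometer achieves it, using 1062 g.
Any selection reaching 326 contains exactly 3 sensors.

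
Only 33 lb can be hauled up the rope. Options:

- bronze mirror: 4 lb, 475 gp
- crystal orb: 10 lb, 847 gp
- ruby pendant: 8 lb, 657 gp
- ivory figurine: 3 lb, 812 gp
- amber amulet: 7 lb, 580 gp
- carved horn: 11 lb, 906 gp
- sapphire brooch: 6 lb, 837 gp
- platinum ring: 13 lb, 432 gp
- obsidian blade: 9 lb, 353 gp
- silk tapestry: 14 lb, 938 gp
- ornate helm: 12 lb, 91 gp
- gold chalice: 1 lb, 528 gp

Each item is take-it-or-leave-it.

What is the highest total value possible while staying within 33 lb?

4215

Filling by ratio: bronze mirror + crystal orb + ivory figurine + amber amulet + sapphire brooch + gold chalice for 4079, with 2 lb left unused.
Dropping crystal orb and amber amulet frees 17 lb; slotting in ruby pendant + carved horn (19 lb) lifts the total to 4215 at 33 lb.
That's the maximum — no swap from here does better than 4215.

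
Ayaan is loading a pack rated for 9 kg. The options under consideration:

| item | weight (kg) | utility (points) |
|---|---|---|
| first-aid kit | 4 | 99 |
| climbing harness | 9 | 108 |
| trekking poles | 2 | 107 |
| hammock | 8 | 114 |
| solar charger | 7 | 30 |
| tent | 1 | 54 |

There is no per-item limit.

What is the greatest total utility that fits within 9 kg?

486

Taking 9×tent: 9 kg used, 486 in utility.
Nothing else within 9 kg beats 486.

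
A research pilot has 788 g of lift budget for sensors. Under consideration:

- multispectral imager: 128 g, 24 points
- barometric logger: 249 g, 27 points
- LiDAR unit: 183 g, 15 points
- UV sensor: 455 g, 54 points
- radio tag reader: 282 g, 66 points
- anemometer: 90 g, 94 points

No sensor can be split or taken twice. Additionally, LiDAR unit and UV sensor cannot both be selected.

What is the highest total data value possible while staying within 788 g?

211

By data value per g: anemometer 1.04, radio tag reader 0.23, multispectral imager 0.19, UV sensor 0.12 lead.
The ratio ordering already packs tightly: multispectral imager + barometric logger + radio tag reader + anemometer, 749 g, 211.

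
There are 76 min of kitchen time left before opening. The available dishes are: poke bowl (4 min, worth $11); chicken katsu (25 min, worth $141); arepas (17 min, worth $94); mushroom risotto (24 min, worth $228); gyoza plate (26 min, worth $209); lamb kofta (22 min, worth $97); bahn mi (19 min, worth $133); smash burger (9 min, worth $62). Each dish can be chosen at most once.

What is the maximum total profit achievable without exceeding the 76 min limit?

593

Greedy by ratio would take poke bowl + mushroom risotto + gyoza plate + bahn mi: 73 min used, total 581.
The 23 min tied up in poke bowl and bahn mi is better spent on arepas + smash burger — total rises to 593 (76 min).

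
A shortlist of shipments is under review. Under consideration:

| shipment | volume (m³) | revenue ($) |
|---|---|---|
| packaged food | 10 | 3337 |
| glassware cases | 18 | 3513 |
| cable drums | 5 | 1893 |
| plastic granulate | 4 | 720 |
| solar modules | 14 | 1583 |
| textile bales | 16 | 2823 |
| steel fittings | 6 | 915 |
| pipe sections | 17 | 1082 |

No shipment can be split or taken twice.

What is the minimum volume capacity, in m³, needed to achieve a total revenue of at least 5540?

19

Minimise m³ subject to total revenue ≥ 5540.
Taking packaged food + cable drums + plastic granulate gives 5950 (≥ 5540) for 19 m³.
Below 19 m³ the best achievable stays under 5540.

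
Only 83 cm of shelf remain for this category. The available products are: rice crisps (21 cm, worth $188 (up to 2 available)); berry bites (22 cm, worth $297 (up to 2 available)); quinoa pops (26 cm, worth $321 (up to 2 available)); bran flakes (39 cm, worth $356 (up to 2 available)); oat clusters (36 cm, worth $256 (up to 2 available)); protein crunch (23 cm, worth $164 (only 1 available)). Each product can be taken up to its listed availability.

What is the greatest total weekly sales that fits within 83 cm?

950

Filling by ratio: 2×berry bites + quinoa pops for 915, with 13 cm left unused.
Replace quinoa pops with bran flakes: the trade gains 35 net, giving 950 at 83 cm.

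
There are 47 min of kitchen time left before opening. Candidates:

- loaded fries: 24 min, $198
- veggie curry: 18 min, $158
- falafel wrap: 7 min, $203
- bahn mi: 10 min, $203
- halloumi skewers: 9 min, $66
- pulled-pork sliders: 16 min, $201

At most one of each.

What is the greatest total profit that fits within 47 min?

673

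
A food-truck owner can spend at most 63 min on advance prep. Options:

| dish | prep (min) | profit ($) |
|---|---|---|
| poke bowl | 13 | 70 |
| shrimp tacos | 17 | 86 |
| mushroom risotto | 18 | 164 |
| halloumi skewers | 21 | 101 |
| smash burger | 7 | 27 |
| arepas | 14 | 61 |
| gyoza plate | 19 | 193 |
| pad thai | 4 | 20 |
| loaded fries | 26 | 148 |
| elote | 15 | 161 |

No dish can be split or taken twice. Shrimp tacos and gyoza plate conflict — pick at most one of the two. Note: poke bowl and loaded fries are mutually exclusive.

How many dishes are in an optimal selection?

5

Optimal total is 565.
mushroom risotto + smash burger + gyoza plate + pad thai + elote hits 565 at 63 min.
Every optimal selection uses 5 dishes.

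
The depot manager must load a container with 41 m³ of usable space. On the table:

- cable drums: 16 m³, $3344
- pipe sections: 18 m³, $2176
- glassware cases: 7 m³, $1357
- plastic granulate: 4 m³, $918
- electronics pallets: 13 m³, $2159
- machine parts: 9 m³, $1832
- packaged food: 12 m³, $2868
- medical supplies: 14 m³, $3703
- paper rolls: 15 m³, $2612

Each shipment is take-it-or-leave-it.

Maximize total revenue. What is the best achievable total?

Ranking by ratio (revenue/m³): medical supplies 264.50, packaged food 239.00, plastic granulate 229.50.
Greedy by ratio would take plastic granulate + machine parts + packaged food + medical supplies: 39 m³ used, total 9321.
The 21 m³ tied up in machine parts and packaged food is better spent on cable drums + glassware cases — total rises to 9322 (41 m³).
Runner-up plastic granulate + machine parts + packaged food + medical supplies tops out at 9321.

9322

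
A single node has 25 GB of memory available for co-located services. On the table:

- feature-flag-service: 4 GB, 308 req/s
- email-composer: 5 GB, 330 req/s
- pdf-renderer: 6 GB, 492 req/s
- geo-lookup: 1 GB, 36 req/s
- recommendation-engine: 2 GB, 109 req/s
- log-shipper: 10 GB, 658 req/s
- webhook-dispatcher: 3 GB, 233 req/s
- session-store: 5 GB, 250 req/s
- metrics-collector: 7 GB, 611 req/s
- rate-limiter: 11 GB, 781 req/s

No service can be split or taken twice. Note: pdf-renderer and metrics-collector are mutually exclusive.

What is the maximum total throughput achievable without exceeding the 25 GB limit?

Best packing: feature-flag-service + webhook-dispatcher + metrics-collector + rate-limiter — 25 GB, 1933 total.
Next best is feature-flag-service + pdf-renderer + geo-lookup + webhook-dispatcher + rate-limiter at 1850 (25 GB) — short by 83.

1933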